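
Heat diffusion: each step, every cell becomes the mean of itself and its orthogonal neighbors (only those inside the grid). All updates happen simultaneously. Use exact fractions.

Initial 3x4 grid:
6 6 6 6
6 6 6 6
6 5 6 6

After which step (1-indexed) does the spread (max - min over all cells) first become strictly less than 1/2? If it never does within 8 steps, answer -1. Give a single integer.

Step 1: max=6, min=17/3, spread=1/3
  -> spread < 1/2 first at step 1
Step 2: max=6, min=689/120, spread=31/120
Step 3: max=6, min=6269/1080, spread=211/1080
Step 4: max=10753/1800, min=631103/108000, spread=14077/108000
Step 5: max=644317/108000, min=5691593/972000, spread=5363/48600
Step 6: max=357131/60000, min=171219191/29160000, spread=93859/1166400
Step 7: max=577863533/97200000, min=10287325519/1749600000, spread=4568723/69984000
Step 8: max=17314381111/2916000000, min=618075564371/104976000000, spread=8387449/167961600

Answer: 1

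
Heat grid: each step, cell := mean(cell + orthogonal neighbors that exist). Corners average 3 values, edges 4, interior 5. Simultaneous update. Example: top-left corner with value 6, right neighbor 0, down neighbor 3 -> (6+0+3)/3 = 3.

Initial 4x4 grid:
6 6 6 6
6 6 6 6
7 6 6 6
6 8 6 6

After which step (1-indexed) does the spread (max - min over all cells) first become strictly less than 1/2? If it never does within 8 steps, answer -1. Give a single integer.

Answer: 4

Derivation:
Step 1: max=7, min=6, spread=1
Step 2: max=133/20, min=6, spread=13/20
Step 3: max=2371/360, min=6, spread=211/360
Step 4: max=69841/10800, min=6, spread=5041/10800
  -> spread < 1/2 first at step 4
Step 5: max=2082643/324000, min=18079/3000, spread=130111/324000
Step 6: max=61962367/9720000, min=1087159/180000, spread=3255781/9720000
Step 7: max=1849953691/291600000, min=1091107/180000, spread=82360351/291600000
Step 8: max=55239316891/8748000000, min=196906441/32400000, spread=2074577821/8748000000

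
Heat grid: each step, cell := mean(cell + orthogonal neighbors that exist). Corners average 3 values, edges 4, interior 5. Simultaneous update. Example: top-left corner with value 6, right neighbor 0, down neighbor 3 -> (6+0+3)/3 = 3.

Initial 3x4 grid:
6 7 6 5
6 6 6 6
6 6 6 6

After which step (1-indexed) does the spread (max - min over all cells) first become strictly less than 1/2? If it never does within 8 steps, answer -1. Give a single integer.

Step 1: max=19/3, min=17/3, spread=2/3
Step 2: max=1487/240, min=209/36, spread=281/720
  -> spread < 1/2 first at step 2
Step 3: max=13337/2160, min=635/108, spread=637/2160
Step 4: max=397307/64800, min=5114341/864000, spread=549257/2592000
Step 5: max=11879609/1944000, min=307994879/51840000, spread=26384083/155520000
Step 6: max=355258583/58320000, min=18523348861/3110400000, spread=1271326697/9331200000
Step 7: max=2658821459/437400000, min=1113716712599/186624000000, spread=62141329723/559872000000
Step 8: max=636973398199/104976000000, min=66924833987941/11197440000000, spread=3056985459857/33592320000000

Answer: 2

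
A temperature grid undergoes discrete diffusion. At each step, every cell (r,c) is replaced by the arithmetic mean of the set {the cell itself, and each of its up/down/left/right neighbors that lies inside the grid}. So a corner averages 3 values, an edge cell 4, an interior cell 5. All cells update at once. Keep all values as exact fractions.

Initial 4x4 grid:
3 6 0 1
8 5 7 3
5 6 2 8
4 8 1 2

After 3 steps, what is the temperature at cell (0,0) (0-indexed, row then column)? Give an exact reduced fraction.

Step 1: cell (0,0) = 17/3
Step 2: cell (0,0) = 173/36
Step 3: cell (0,0) = 2761/540
Full grid after step 3:
  2761/540 1553/360 6959/1800 3397/1080
  1871/360 757/150 2357/600 13783/3600
  9901/1800 3659/750 13433/3000 13667/3600
  2803/540 8821/1800 7411/1800 4289/1080

Answer: 2761/540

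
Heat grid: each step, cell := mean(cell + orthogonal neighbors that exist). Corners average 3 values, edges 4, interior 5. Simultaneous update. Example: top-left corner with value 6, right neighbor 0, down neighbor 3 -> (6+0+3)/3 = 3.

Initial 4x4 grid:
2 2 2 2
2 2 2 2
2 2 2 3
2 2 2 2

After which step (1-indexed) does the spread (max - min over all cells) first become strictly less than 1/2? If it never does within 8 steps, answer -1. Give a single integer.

Step 1: max=7/3, min=2, spread=1/3
  -> spread < 1/2 first at step 1
Step 2: max=271/120, min=2, spread=31/120
Step 3: max=2371/1080, min=2, spread=211/1080
Step 4: max=232843/108000, min=2, spread=16843/108000
Step 5: max=2082643/972000, min=18079/9000, spread=130111/972000
Step 6: max=61962367/29160000, min=1087159/540000, spread=3255781/29160000
Step 7: max=1849953691/874800000, min=1091107/540000, spread=82360351/874800000
Step 8: max=55239316891/26244000000, min=196906441/97200000, spread=2074577821/26244000000

Answer: 1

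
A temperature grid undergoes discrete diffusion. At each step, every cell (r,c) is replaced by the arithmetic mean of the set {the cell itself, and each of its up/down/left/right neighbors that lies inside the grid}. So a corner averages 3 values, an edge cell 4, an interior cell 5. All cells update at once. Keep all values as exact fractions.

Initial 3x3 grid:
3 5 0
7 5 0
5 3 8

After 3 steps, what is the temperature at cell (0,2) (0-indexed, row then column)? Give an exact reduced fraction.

Step 1: cell (0,2) = 5/3
Step 2: cell (0,2) = 49/18
Step 3: cell (0,2) = 673/216
Full grid after step 3:
  607/144 10633/2880 673/216
  23/5 4801/1200 10133/2880
  229/48 12793/2880 841/216

Answer: 673/216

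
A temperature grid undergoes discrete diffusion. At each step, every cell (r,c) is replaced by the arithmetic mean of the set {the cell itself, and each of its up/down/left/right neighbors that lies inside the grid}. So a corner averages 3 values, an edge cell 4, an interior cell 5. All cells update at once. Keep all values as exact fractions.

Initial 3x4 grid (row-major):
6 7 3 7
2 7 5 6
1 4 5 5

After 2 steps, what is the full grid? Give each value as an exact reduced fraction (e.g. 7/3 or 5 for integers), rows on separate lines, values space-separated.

After step 1:
  5 23/4 11/2 16/3
  4 5 26/5 23/4
  7/3 17/4 19/4 16/3
After step 2:
  59/12 85/16 1307/240 199/36
  49/12 121/25 131/25 1297/240
  127/36 49/12 293/60 95/18

Answer: 59/12 85/16 1307/240 199/36
49/12 121/25 131/25 1297/240
127/36 49/12 293/60 95/18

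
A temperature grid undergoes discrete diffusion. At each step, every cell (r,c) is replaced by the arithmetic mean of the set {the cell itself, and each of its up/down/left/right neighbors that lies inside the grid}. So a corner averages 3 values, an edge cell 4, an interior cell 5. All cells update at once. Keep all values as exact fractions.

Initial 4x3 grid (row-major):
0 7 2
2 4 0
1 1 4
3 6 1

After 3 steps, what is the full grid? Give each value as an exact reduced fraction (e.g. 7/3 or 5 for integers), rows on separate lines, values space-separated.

After step 1:
  3 13/4 3
  7/4 14/5 5/2
  7/4 16/5 3/2
  10/3 11/4 11/3
After step 2:
  8/3 241/80 35/12
  93/40 27/10 49/20
  301/120 12/5 163/60
  47/18 259/80 95/36
After step 3:
  1921/720 2711/960 2011/720
  51/20 1031/400 647/240
  443/180 217/80 1837/720
  6017/2160 871/320 6187/2160

Answer: 1921/720 2711/960 2011/720
51/20 1031/400 647/240
443/180 217/80 1837/720
6017/2160 871/320 6187/2160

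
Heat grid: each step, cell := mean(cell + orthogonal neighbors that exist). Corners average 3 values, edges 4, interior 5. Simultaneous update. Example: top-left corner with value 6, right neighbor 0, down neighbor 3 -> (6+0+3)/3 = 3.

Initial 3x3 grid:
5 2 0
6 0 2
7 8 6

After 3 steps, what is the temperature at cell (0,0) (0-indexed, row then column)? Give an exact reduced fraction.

Step 1: cell (0,0) = 13/3
Step 2: cell (0,0) = 127/36
Step 3: cell (0,0) = 8021/2160
Full grid after step 3:
  8021/2160 41027/14400 5411/2160
  31301/7200 3879/1000 5569/1800
  1259/240 66577/14400 9041/2160

Answer: 8021/2160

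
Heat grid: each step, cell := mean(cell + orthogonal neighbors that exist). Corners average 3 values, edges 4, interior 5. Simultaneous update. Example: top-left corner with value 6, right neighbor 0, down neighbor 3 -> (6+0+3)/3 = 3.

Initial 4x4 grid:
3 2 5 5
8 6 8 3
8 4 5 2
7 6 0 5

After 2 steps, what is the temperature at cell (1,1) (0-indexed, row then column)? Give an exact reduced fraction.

Answer: 541/100

Derivation:
Step 1: cell (1,1) = 28/5
Step 2: cell (1,1) = 541/100
Full grid after step 2:
  175/36 71/15 281/60 83/18
  86/15 541/100 243/50 1079/240
  129/20 131/25 91/20 863/240
  6 421/80 863/240 121/36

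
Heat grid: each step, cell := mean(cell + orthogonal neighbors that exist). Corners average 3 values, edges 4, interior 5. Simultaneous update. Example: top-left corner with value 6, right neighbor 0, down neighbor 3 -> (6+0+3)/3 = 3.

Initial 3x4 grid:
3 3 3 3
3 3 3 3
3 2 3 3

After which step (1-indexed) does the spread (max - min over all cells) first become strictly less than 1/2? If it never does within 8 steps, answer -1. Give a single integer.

Step 1: max=3, min=8/3, spread=1/3
  -> spread < 1/2 first at step 1
Step 2: max=3, min=329/120, spread=31/120
Step 3: max=3, min=3029/1080, spread=211/1080
Step 4: max=5353/1800, min=307103/108000, spread=14077/108000
Step 5: max=320317/108000, min=2775593/972000, spread=5363/48600
Step 6: max=177131/60000, min=83739191/29160000, spread=93859/1166400
Step 7: max=286263533/97200000, min=5038525519/1749600000, spread=4568723/69984000
Step 8: max=8566381111/2916000000, min=303147564371/104976000000, spread=8387449/167961600

Answer: 1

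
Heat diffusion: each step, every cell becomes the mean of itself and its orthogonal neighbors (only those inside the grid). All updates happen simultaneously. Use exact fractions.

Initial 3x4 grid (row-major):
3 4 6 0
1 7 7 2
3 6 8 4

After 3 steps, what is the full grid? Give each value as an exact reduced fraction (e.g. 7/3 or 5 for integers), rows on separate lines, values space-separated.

Answer: 1667/432 6311/1440 6137/1440 865/216
669/160 461/100 5857/1200 12389/2880
1879/432 7291/1440 7397/1440 1051/216

Derivation:
After step 1:
  8/3 5 17/4 8/3
  7/2 5 6 13/4
  10/3 6 25/4 14/3
After step 2:
  67/18 203/48 215/48 61/18
  29/8 51/10 99/20 199/48
  77/18 247/48 275/48 85/18
After step 3:
  1667/432 6311/1440 6137/1440 865/216
  669/160 461/100 5857/1200 12389/2880
  1879/432 7291/1440 7397/1440 1051/216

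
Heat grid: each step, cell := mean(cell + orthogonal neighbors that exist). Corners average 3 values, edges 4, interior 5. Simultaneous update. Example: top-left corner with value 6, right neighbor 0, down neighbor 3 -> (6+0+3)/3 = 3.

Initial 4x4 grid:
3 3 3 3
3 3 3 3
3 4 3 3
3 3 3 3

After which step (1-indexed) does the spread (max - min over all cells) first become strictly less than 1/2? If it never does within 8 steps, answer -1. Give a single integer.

Step 1: max=13/4, min=3, spread=1/4
  -> spread < 1/2 first at step 1
Step 2: max=161/50, min=3, spread=11/50
Step 3: max=7567/2400, min=3, spread=367/2400
Step 4: max=33971/10800, min=1813/600, spread=1337/10800
Step 5: max=1013669/324000, min=54469/18000, spread=33227/324000
Step 6: max=30374327/9720000, min=328049/108000, spread=849917/9720000
Step 7: max=908514347/291600000, min=4928533/1620000, spread=21378407/291600000
Step 8: max=27210462371/8748000000, min=1481688343/486000000, spread=540072197/8748000000

Answer: 1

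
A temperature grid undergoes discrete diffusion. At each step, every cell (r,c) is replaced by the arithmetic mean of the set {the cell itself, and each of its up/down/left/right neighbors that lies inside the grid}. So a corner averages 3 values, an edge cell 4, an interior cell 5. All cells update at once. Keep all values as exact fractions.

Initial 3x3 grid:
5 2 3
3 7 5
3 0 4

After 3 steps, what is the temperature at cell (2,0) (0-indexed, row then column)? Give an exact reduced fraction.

Answer: 577/180

Derivation:
Step 1: cell (2,0) = 2
Step 2: cell (2,0) = 10/3
Step 3: cell (2,0) = 577/180
Full grid after step 3:
  7859/2160 56873/14400 509/135
  26549/7200 5269/1500 56023/14400
  577/180 8483/2400 2483/720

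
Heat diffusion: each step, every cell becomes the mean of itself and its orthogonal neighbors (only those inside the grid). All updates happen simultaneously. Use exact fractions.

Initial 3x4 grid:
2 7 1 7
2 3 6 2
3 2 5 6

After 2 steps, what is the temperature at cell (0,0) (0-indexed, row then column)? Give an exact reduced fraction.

Answer: 113/36

Derivation:
Step 1: cell (0,0) = 11/3
Step 2: cell (0,0) = 113/36
Full grid after step 2:
  113/36 97/24 457/120 83/18
  25/8 82/25 453/100 979/240
  97/36 43/12 59/15 43/9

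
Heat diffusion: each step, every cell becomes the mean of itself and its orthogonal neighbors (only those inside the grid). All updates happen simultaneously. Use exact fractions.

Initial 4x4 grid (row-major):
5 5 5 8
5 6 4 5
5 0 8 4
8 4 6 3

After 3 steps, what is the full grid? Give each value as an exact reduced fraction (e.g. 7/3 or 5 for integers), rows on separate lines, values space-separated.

After step 1:
  5 21/4 11/2 6
  21/4 4 28/5 21/4
  9/2 23/5 22/5 5
  17/3 9/2 21/4 13/3
After step 2:
  31/6 79/16 447/80 67/12
  75/16 247/50 99/20 437/80
  1201/240 22/5 497/100 1139/240
  44/9 1201/240 1109/240 175/36
After step 3:
  355/72 12379/2400 2527/480 499/90
  11879/2400 4783/1000 2591/500 2489/480
  6833/1440 14591/3000 3553/750 36071/7200
  5363/1080 6809/1440 35021/7200 2561/540

Answer: 355/72 12379/2400 2527/480 499/90
11879/2400 4783/1000 2591/500 2489/480
6833/1440 14591/3000 3553/750 36071/7200
5363/1080 6809/1440 35021/7200 2561/540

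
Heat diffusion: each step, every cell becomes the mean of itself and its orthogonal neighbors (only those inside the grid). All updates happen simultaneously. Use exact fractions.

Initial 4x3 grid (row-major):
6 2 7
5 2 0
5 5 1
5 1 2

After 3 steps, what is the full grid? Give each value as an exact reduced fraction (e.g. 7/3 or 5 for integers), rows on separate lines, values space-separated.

Answer: 8723/2160 52477/14400 2261/720
14293/3600 20243/6000 1703/600
13763/3600 6181/2000 568/225
7723/2160 14519/4800 5123/2160

Derivation:
After step 1:
  13/3 17/4 3
  9/2 14/5 5/2
  5 14/5 2
  11/3 13/4 4/3
After step 2:
  157/36 863/240 13/4
  499/120 337/100 103/40
  479/120 317/100 259/120
  143/36 221/80 79/36
After step 3:
  8723/2160 52477/14400 2261/720
  14293/3600 20243/6000 1703/600
  13763/3600 6181/2000 568/225
  7723/2160 14519/4800 5123/2160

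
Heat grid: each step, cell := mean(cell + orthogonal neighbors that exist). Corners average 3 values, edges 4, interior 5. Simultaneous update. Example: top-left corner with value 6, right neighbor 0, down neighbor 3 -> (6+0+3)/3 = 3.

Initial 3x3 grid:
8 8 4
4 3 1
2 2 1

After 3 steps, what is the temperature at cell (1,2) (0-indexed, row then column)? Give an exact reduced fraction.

Answer: 44717/14400

Derivation:
Step 1: cell (1,2) = 9/4
Step 2: cell (1,2) = 691/240
Step 3: cell (1,2) = 44717/14400
Full grid after step 3:
  2689/540 21989/4800 1087/270
  59017/14400 7293/2000 44717/14400
  6961/2160 3241/1200 5141/2160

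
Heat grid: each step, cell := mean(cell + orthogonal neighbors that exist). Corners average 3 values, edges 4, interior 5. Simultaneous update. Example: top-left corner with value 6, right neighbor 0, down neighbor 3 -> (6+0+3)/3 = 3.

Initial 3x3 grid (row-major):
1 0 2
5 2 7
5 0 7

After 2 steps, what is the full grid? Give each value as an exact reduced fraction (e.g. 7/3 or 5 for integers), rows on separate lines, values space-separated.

After step 1:
  2 5/4 3
  13/4 14/5 9/2
  10/3 7/2 14/3
After step 2:
  13/6 181/80 35/12
  683/240 153/50 449/120
  121/36 143/40 38/9

Answer: 13/6 181/80 35/12
683/240 153/50 449/120
121/36 143/40 38/9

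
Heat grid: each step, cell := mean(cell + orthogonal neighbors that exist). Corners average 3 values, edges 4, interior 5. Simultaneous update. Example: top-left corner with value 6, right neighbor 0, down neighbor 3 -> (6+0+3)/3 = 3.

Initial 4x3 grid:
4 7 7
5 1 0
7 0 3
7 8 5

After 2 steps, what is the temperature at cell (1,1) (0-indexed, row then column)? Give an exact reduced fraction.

Step 1: cell (1,1) = 13/5
Step 2: cell (1,1) = 363/100
Full grid after step 2:
  43/9 347/80 73/18
  127/30 363/100 721/240
  151/30 363/100 833/240
  205/36 161/30 37/9

Answer: 363/100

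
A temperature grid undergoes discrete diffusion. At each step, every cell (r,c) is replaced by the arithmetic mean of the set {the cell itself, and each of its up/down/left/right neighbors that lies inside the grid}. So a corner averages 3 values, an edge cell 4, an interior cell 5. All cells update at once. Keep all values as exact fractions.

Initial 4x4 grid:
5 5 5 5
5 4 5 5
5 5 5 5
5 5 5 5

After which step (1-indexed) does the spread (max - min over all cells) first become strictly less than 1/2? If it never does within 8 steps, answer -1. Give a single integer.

Step 1: max=5, min=19/4, spread=1/4
  -> spread < 1/2 first at step 1
Step 2: max=5, min=239/50, spread=11/50
Step 3: max=5, min=11633/2400, spread=367/2400
Step 4: max=2987/600, min=52429/10800, spread=1337/10800
Step 5: max=89531/18000, min=1578331/324000, spread=33227/324000
Step 6: max=535951/108000, min=47385673/9720000, spread=849917/9720000
Step 7: max=8031467/1620000, min=1424285653/291600000, spread=21378407/291600000
Step 8: max=2406311657/486000000, min=42773537629/8748000000, spread=540072197/8748000000

Answer: 1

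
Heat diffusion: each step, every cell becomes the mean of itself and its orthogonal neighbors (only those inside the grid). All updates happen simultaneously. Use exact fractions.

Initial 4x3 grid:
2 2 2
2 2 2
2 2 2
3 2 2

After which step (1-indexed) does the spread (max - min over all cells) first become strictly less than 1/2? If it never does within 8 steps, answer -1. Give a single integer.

Answer: 1

Derivation:
Step 1: max=7/3, min=2, spread=1/3
  -> spread < 1/2 first at step 1
Step 2: max=41/18, min=2, spread=5/18
Step 3: max=473/216, min=2, spread=41/216
Step 4: max=56057/25920, min=2, spread=4217/25920
Step 5: max=3319549/1555200, min=14479/7200, spread=38417/311040
Step 6: max=197824211/93312000, min=290597/144000, spread=1903471/18662400
Step 7: max=11798429089/5598720000, min=8755759/4320000, spread=18038617/223948800
Step 8: max=705114582851/335923200000, min=790526759/388800000, spread=883978523/13436928000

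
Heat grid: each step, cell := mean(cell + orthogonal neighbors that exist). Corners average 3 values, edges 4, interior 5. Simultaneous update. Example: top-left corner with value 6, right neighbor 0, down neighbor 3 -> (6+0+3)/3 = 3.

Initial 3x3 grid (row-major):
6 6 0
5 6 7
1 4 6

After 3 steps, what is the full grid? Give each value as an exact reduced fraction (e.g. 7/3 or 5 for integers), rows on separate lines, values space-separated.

After step 1:
  17/3 9/2 13/3
  9/2 28/5 19/4
  10/3 17/4 17/3
After step 2:
  44/9 201/40 163/36
  191/40 118/25 407/80
  145/36 377/80 44/9
After step 3:
  661/135 11497/2400 10541/2160
  11047/2400 608/125 23069/4800
  9731/2160 22019/4800 661/135

Answer: 661/135 11497/2400 10541/2160
11047/2400 608/125 23069/4800
9731/2160 22019/4800 661/135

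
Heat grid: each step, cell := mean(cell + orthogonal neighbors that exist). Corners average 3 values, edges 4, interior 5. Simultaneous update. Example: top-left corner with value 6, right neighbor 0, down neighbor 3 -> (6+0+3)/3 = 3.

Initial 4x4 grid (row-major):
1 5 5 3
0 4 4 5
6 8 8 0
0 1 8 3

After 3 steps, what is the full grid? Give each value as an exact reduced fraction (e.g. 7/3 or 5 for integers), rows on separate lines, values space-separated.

Answer: 2279/720 1127/300 731/180 557/135
8221/2400 1597/400 334/75 743/180
26207/7200 12979/3000 27331/6000 3929/900
3997/1080 30287/7200 32647/7200 9301/2160

Derivation:
After step 1:
  2 15/4 17/4 13/3
  11/4 21/5 26/5 3
  7/2 27/5 28/5 4
  7/3 17/4 5 11/3
After step 2:
  17/6 71/20 263/60 139/36
  249/80 213/50 89/20 62/15
  839/240 459/100 126/25 61/15
  121/36 1019/240 1111/240 38/9
After step 3:
  2279/720 1127/300 731/180 557/135
  8221/2400 1597/400 334/75 743/180
  26207/7200 12979/3000 27331/6000 3929/900
  3997/1080 30287/7200 32647/7200 9301/2160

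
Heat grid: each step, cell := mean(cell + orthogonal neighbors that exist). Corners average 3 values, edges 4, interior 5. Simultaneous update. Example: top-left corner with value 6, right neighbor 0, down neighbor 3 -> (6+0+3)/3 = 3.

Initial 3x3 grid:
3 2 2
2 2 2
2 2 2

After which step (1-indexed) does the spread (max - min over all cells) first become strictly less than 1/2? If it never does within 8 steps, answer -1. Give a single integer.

Answer: 1

Derivation:
Step 1: max=7/3, min=2, spread=1/3
  -> spread < 1/2 first at step 1
Step 2: max=41/18, min=2, spread=5/18
Step 3: max=473/216, min=2, spread=41/216
Step 4: max=28051/12960, min=731/360, spread=347/2592
Step 5: max=1662137/777600, min=7357/3600, spread=2921/31104
Step 6: max=99140539/46656000, min=889483/432000, spread=24611/373248
Step 7: max=5917442033/2799360000, min=20096741/9720000, spread=207329/4478976
Step 8: max=353953152451/167961600000, min=1075601599/518400000, spread=1746635/53747712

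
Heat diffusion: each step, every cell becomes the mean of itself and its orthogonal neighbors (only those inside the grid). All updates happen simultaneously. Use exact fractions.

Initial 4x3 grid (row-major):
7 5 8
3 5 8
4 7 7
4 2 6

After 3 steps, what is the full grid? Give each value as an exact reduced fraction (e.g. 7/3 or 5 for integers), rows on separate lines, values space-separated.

Answer: 1951/360 28519/4800 1549/240
12247/2400 5733/1000 157/25
34061/7200 3901/750 7081/1200
118/27 70807/14400 773/144

Derivation:
After step 1:
  5 25/4 7
  19/4 28/5 7
  9/2 5 7
  10/3 19/4 5
After step 2:
  16/3 477/80 27/4
  397/80 143/25 133/20
  211/48 537/100 6
  151/36 217/48 67/12
After step 3:
  1951/360 28519/4800 1549/240
  12247/2400 5733/1000 157/25
  34061/7200 3901/750 7081/1200
  118/27 70807/14400 773/144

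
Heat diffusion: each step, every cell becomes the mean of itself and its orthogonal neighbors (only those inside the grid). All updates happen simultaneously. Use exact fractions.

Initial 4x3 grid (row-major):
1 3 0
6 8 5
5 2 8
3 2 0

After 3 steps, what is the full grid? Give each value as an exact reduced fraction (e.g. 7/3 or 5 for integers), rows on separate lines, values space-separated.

Answer: 518/135 4643/1200 2017/540
1913/450 508/125 15029/3600
6977/1800 24589/6000 13729/3600
1543/432 47471/14400 1531/432

Derivation:
After step 1:
  10/3 3 8/3
  5 24/5 21/4
  4 5 15/4
  10/3 7/4 10/3
After step 2:
  34/9 69/20 131/36
  257/60 461/100 247/60
  13/3 193/50 13/3
  109/36 161/48 53/18
After step 3:
  518/135 4643/1200 2017/540
  1913/450 508/125 15029/3600
  6977/1800 24589/6000 13729/3600
  1543/432 47471/14400 1531/432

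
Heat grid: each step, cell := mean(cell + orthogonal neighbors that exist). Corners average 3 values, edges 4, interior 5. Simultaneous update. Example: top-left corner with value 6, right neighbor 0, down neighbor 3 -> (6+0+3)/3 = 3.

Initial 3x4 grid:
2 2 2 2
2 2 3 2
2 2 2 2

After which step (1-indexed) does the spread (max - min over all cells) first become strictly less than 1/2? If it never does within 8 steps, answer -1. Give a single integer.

Step 1: max=9/4, min=2, spread=1/4
  -> spread < 1/2 first at step 1
Step 2: max=223/100, min=2, spread=23/100
Step 3: max=10411/4800, min=813/400, spread=131/960
Step 4: max=92951/43200, min=14791/7200, spread=841/8640
Step 5: max=37102051/17280000, min=2973373/1440000, spread=56863/691200
Step 6: max=332574341/155520000, min=26909543/12960000, spread=386393/6220800
Step 7: max=132809723131/62208000000, min=10788358813/5184000000, spread=26795339/497664000
Step 8: max=7948775714129/3732480000000, min=649166149667/311040000000, spread=254051069/5971968000

Answer: 1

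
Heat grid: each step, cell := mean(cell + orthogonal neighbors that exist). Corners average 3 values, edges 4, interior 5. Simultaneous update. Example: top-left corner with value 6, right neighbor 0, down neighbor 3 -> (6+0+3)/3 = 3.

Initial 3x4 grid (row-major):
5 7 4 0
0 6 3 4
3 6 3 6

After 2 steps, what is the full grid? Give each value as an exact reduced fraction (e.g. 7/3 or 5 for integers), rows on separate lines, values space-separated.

After step 1:
  4 11/2 7/2 8/3
  7/2 22/5 4 13/4
  3 9/2 9/2 13/3
After step 2:
  13/3 87/20 47/12 113/36
  149/40 219/50 393/100 57/16
  11/3 41/10 13/3 145/36

Answer: 13/3 87/20 47/12 113/36
149/40 219/50 393/100 57/16
11/3 41/10 13/3 145/36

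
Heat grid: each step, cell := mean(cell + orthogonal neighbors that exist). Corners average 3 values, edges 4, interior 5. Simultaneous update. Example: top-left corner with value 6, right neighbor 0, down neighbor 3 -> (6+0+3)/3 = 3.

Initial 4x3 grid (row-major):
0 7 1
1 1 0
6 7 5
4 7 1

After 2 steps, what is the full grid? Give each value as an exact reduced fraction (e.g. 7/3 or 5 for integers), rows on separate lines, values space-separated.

After step 1:
  8/3 9/4 8/3
  2 16/5 7/4
  9/2 26/5 13/4
  17/3 19/4 13/3
After step 2:
  83/36 647/240 20/9
  371/120 72/25 163/60
  521/120 209/50 109/30
  179/36 399/80 37/9

Answer: 83/36 647/240 20/9
371/120 72/25 163/60
521/120 209/50 109/30
179/36 399/80 37/9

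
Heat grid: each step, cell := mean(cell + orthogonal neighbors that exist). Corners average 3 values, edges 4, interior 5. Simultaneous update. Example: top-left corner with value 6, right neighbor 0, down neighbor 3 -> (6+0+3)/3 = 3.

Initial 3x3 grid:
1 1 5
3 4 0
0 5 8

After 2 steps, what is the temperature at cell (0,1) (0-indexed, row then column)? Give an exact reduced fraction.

Step 1: cell (0,1) = 11/4
Step 2: cell (0,1) = 541/240
Full grid after step 2:
  77/36 541/240 3
  67/30 317/100 791/240
  107/36 277/80 77/18

Answer: 541/240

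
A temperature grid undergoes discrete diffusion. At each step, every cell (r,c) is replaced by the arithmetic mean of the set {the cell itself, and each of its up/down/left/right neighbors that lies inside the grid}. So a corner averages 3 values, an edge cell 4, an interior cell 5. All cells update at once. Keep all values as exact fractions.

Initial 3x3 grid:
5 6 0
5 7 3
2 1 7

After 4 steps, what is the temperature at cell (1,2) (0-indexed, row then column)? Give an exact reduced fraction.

Step 1: cell (1,2) = 17/4
Step 2: cell (1,2) = 919/240
Step 3: cell (1,2) = 58433/14400
Step 4: cell (1,2) = 3471751/864000
Full grid after step 4:
  571603/129600 1836313/432000 179351/43200
  1220167/288000 1508687/360000 3471751/864000
  133607/32400 3456251/864000 258439/64800

Answer: 3471751/864000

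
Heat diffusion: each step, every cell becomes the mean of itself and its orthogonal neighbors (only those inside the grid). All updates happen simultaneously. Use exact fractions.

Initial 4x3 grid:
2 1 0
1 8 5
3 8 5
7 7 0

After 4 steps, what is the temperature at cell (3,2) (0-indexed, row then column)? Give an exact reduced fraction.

Step 1: cell (3,2) = 4
Step 2: cell (3,2) = 14/3
Step 3: cell (3,2) = 1777/360
Step 4: cell (3,2) = 11729/2400
Full grid after step 4:
  428371/129600 2848649/864000 5541/1600
  832841/216000 1429201/360000 141911/36000
  1012201/216000 419369/90000 166471/36000
  81427/16200 2180057/432000 11729/2400

Answer: 11729/2400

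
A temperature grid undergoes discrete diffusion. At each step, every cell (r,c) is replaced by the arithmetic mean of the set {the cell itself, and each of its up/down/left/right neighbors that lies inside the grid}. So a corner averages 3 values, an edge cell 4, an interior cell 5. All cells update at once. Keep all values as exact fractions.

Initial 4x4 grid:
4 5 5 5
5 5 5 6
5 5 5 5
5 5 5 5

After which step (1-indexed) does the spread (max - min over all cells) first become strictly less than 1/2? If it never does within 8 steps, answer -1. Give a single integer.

Answer: 3

Derivation:
Step 1: max=16/3, min=14/3, spread=2/3
Step 2: max=631/120, min=85/18, spread=193/360
Step 3: max=11177/2160, min=1039/216, spread=787/2160
  -> spread < 1/2 first at step 3
Step 4: max=555403/108000, min=157361/32400, spread=92599/324000
Step 5: max=16561747/3240000, min=4754987/972000, spread=2135371/9720000
Step 6: max=30948571/6075000, min=143410007/29160000, spread=25715669/145800000
Step 7: max=14809893151/2916000000, min=863797141/174960000, spread=1239822403/8748000000
Step 8: max=221664223589/43740000000, min=129965878511/26244000000, spread=3790819553/32805000000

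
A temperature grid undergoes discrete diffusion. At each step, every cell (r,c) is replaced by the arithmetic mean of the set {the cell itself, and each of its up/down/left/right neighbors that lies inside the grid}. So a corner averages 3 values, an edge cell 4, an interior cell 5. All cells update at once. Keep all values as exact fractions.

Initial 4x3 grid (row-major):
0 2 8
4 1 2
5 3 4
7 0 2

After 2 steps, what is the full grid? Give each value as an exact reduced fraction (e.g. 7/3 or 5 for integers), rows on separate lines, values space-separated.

Answer: 29/12 223/80 7/2
233/80 14/5 129/40
277/80 31/10 111/40
47/12 29/10 31/12

Derivation:
After step 1:
  2 11/4 4
  5/2 12/5 15/4
  19/4 13/5 11/4
  4 3 2
After step 2:
  29/12 223/80 7/2
  233/80 14/5 129/40
  277/80 31/10 111/40
  47/12 29/10 31/12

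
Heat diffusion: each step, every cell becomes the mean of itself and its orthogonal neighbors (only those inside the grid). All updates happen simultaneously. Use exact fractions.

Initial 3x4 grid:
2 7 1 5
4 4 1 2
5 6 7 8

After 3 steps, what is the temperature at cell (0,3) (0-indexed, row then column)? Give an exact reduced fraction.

Step 1: cell (0,3) = 8/3
Step 2: cell (0,3) = 61/18
Step 3: cell (0,3) = 187/54
Full grid after step 3:
  8759/2160 3373/900 1639/450 187/54
  61243/14400 25817/6000 1502/375 7361/1800
  3413/720 5639/1200 17237/3600 497/108

Answer: 187/54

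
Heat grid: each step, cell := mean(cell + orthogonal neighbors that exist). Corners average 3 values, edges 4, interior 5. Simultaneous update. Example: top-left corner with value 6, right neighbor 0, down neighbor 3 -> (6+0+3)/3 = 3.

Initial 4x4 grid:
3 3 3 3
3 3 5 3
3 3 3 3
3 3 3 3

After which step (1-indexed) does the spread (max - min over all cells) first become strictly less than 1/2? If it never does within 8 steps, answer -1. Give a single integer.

Answer: 2

Derivation:
Step 1: max=7/2, min=3, spread=1/2
Step 2: max=86/25, min=3, spread=11/25
  -> spread < 1/2 first at step 2
Step 3: max=3967/1200, min=3, spread=367/1200
Step 4: max=17771/5400, min=913/300, spread=1337/5400
Step 5: max=527669/162000, min=27469/9000, spread=33227/162000
Step 6: max=15794327/4860000, min=166049/54000, spread=849917/4860000
Step 7: max=471114347/145800000, min=2498533/810000, spread=21378407/145800000
Step 8: max=14088462371/4374000000, min=752688343/243000000, spread=540072197/4374000000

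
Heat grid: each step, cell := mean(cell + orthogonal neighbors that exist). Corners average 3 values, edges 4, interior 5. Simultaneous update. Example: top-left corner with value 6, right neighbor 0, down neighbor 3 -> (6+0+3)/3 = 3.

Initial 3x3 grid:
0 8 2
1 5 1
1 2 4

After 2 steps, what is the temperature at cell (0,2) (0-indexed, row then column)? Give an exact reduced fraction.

Answer: 125/36

Derivation:
Step 1: cell (0,2) = 11/3
Step 2: cell (0,2) = 125/36
Full grid after step 2:
  17/6 829/240 125/36
  569/240 149/50 31/10
  73/36 151/60 25/9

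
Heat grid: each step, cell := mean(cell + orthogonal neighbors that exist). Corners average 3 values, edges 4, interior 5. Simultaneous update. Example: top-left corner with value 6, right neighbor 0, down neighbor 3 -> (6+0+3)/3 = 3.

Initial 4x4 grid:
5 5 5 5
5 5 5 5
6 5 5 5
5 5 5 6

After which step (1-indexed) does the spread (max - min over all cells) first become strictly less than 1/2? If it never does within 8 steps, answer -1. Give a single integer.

Step 1: max=16/3, min=5, spread=1/3
  -> spread < 1/2 first at step 1
Step 2: max=95/18, min=5, spread=5/18
Step 3: max=11267/2160, min=5, spread=467/2160
Step 4: max=335657/64800, min=1447/288, spread=5041/32400
Step 5: max=10062491/1944000, min=3149/625, spread=1339207/9720000
Step 6: max=301027769/58320000, min=32724023/6480000, spread=3255781/29160000
Step 7: max=9019857467/1749600000, min=196780817/38880000, spread=82360351/874800000
Step 8: max=270171489857/52488000000, min=1970535809/388800000, spread=2074577821/26244000000

Answer: 1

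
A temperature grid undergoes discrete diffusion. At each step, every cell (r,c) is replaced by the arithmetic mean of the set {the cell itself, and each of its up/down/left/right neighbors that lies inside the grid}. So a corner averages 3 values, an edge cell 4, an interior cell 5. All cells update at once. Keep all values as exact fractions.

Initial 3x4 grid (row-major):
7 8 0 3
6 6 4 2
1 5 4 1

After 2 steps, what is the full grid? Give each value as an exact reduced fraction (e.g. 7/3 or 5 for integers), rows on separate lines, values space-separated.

After step 1:
  7 21/4 15/4 5/3
  5 29/5 16/5 5/2
  4 4 7/2 7/3
After step 2:
  23/4 109/20 52/15 95/36
  109/20 93/20 15/4 97/40
  13/3 173/40 391/120 25/9

Answer: 23/4 109/20 52/15 95/36
109/20 93/20 15/4 97/40
13/3 173/40 391/120 25/9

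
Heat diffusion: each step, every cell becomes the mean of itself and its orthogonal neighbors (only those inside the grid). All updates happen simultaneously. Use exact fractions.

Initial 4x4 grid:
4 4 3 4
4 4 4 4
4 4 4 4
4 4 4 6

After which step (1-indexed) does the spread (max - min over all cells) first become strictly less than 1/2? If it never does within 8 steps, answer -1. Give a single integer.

Answer: 4

Derivation:
Step 1: max=14/3, min=11/3, spread=1
Step 2: max=41/9, min=449/120, spread=293/360
Step 3: max=473/108, min=13799/3600, spread=5903/10800
Step 4: max=69727/16200, min=418037/108000, spread=140429/324000
  -> spread < 1/2 first at step 4
Step 5: max=2060389/486000, min=12655133/3240000, spread=3242381/9720000
Step 6: max=15298411/3645000, min=25425389/6480000, spread=637843/2332800
Step 7: max=14569691/3499200, min=45938591/11664000, spread=7881137/34992000
Step 8: max=27154377851/6561000000, min=34548545243/8748000000, spread=198875027/1049760000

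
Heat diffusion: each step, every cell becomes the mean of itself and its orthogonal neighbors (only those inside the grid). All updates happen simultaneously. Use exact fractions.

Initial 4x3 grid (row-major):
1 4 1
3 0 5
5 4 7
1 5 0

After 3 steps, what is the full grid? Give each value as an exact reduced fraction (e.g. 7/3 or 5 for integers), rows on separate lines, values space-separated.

Answer: 689/270 6233/2400 6347/2160
5041/1800 6109/2000 23189/7200
11477/3600 20527/6000 8543/2400
1813/540 24589/7200 2629/720

Derivation:
After step 1:
  8/3 3/2 10/3
  9/4 16/5 13/4
  13/4 21/5 4
  11/3 5/2 4
After step 2:
  77/36 107/40 97/36
  341/120 72/25 827/240
  401/120 343/100 309/80
  113/36 431/120 7/2
After step 3:
  689/270 6233/2400 6347/2160
  5041/1800 6109/2000 23189/7200
  11477/3600 20527/6000 8543/2400
  1813/540 24589/7200 2629/720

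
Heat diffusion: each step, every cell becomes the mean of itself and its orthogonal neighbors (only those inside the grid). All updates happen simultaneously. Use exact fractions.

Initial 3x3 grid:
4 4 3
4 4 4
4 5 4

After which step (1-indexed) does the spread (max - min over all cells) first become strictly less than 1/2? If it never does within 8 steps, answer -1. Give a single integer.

Step 1: max=13/3, min=11/3, spread=2/3
Step 2: max=1027/240, min=67/18, spread=401/720
Step 3: max=9077/2160, min=4181/1080, spread=143/432
  -> spread < 1/2 first at step 3
Step 4: max=535879/129600, min=252877/64800, spread=1205/5184
Step 5: max=31994813/7776000, min=15362969/3888000, spread=10151/62208
Step 6: max=1906102111/466560000, min=926326993/233280000, spread=85517/746496
Step 7: max=113968156517/27993600000, min=55858404821/13996800000, spread=720431/8957952
Step 8: max=6816061489399/1679616000000, min=3360614955637/839808000000, spread=6069221/107495424

Answer: 3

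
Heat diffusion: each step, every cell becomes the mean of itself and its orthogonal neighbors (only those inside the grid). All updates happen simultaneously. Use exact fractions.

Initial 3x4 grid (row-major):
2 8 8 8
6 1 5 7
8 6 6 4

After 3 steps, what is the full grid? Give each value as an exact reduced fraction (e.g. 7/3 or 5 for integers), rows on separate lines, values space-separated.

After step 1:
  16/3 19/4 29/4 23/3
  17/4 26/5 27/5 6
  20/3 21/4 21/4 17/3
After step 2:
  43/9 169/30 94/15 251/36
  429/80 497/100 291/50 371/60
  97/18 671/120 647/120 203/36
After step 3:
  11357/2160 19483/3600 22223/3600 874/135
  24599/4800 10951/2000 17179/3000 22153/3600
  11767/2160 2401/450 10099/1800 6197/1080

Answer: 11357/2160 19483/3600 22223/3600 874/135
24599/4800 10951/2000 17179/3000 22153/3600
11767/2160 2401/450 10099/1800 6197/1080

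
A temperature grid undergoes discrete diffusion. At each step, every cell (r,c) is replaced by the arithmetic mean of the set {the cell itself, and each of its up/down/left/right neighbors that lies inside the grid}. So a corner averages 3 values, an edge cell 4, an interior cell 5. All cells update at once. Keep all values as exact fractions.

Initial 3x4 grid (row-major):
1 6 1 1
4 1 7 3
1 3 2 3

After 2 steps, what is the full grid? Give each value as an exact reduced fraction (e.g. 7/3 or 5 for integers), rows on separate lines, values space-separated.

After step 1:
  11/3 9/4 15/4 5/3
  7/4 21/5 14/5 7/2
  8/3 7/4 15/4 8/3
After step 2:
  23/9 52/15 157/60 107/36
  737/240 51/20 18/5 319/120
  37/18 371/120 329/120 119/36

Answer: 23/9 52/15 157/60 107/36
737/240 51/20 18/5 319/120
37/18 371/120 329/120 119/36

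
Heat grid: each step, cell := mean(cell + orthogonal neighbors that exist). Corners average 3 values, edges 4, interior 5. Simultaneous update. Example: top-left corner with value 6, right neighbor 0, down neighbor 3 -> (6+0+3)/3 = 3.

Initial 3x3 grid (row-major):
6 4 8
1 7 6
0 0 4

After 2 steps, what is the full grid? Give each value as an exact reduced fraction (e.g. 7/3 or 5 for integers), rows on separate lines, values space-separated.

Answer: 161/36 1171/240 37/6
111/40 447/100 1151/240
79/36 601/240 37/9

Derivation:
After step 1:
  11/3 25/4 6
  7/2 18/5 25/4
  1/3 11/4 10/3
After step 2:
  161/36 1171/240 37/6
  111/40 447/100 1151/240
  79/36 601/240 37/9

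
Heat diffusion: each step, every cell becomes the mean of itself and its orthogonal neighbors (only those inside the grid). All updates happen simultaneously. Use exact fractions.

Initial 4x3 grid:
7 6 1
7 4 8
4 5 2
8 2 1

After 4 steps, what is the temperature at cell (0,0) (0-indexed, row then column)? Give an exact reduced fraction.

Answer: 346219/64800

Derivation:
Step 1: cell (0,0) = 20/3
Step 2: cell (0,0) = 50/9
Step 3: cell (0,0) = 617/108
Step 4: cell (0,0) = 346219/64800
Full grid after step 4:
  346219/64800 2240681/432000 1887/400
  573329/108000 429017/90000 109087/24000
  512399/108000 806909/180000 844423/216000
  36683/8100 429709/108000 243889/64800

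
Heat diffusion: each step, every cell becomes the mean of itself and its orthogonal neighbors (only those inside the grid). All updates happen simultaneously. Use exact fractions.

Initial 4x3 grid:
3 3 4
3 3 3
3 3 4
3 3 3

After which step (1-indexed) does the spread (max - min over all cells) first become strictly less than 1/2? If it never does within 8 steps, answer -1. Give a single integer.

Answer: 2

Derivation:
Step 1: max=7/2, min=3, spread=1/2
Step 2: max=121/36, min=3, spread=13/36
  -> spread < 1/2 first at step 2
Step 3: max=23657/7200, min=607/200, spread=361/1440
Step 4: max=420769/129600, min=16561/5400, spread=4661/25920
Step 5: max=20838863/6480000, min=6676621/2160000, spread=809/6480
Step 6: max=1493770399/466560000, min=60355301/19440000, spread=1809727/18662400
Step 7: max=89225247941/27993600000, min=454600573/145800000, spread=77677517/1119744000
Step 8: max=5340746394319/1679616000000, min=36451066451/11664000000, spread=734342603/13436928000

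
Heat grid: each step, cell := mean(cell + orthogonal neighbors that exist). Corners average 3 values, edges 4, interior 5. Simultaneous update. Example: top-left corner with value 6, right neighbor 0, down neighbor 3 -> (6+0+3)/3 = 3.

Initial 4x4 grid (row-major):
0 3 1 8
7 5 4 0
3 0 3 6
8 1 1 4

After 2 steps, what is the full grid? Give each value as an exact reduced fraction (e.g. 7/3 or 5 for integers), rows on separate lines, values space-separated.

Answer: 28/9 803/240 237/80 23/6
923/240 74/25 177/50 267/80
293/80 16/5 133/50 853/240
11/3 223/80 673/240 55/18

Derivation:
After step 1:
  10/3 9/4 4 3
  15/4 19/5 13/5 9/2
  9/2 12/5 14/5 13/4
  4 5/2 9/4 11/3
After step 2:
  28/9 803/240 237/80 23/6
  923/240 74/25 177/50 267/80
  293/80 16/5 133/50 853/240
  11/3 223/80 673/240 55/18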